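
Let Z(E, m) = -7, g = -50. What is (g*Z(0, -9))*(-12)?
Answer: -4200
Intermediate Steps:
(g*Z(0, -9))*(-12) = -50*(-7)*(-12) = 350*(-12) = -4200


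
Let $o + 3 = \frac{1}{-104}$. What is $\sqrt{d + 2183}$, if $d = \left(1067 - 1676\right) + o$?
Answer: $\frac{\sqrt{4247958}}{52} \approx 39.636$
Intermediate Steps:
$o = - \frac{313}{104}$ ($o = -3 + \frac{1}{-104} = -3 - \frac{1}{104} = - \frac{313}{104} \approx -3.0096$)
$d = - \frac{63649}{104}$ ($d = \left(1067 - 1676\right) - \frac{313}{104} = -609 - \frac{313}{104} = - \frac{63649}{104} \approx -612.01$)
$\sqrt{d + 2183} = \sqrt{- \frac{63649}{104} + 2183} = \sqrt{\frac{163383}{104}} = \frac{\sqrt{4247958}}{52}$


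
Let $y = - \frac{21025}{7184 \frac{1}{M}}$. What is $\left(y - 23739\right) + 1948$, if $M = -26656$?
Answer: $\frac{25243491}{449} \approx 56222.0$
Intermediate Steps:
$y = \frac{35027650}{449}$ ($y = - \frac{21025}{7184 \frac{1}{-26656}} = - \frac{21025}{7184 \left(- \frac{1}{26656}\right)} = - \frac{21025}{- \frac{449}{1666}} = \left(-21025\right) \left(- \frac{1666}{449}\right) = \frac{35027650}{449} \approx 78013.0$)
$\left(y - 23739\right) + 1948 = \left(\frac{35027650}{449} - 23739\right) + 1948 = \frac{24368839}{449} + 1948 = \frac{25243491}{449}$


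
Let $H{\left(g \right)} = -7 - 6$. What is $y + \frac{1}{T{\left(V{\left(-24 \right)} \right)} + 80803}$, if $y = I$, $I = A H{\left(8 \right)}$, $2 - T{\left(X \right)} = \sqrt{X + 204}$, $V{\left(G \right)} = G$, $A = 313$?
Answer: $- \frac{1771221546700}{435296523} + \frac{2 \sqrt{5}}{2176482615} \approx -4069.0$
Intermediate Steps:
$H{\left(g \right)} = -13$
$T{\left(X \right)} = 2 - \sqrt{204 + X}$ ($T{\left(X \right)} = 2 - \sqrt{X + 204} = 2 - \sqrt{204 + X}$)
$I = -4069$ ($I = 313 \left(-13\right) = -4069$)
$y = -4069$
$y + \frac{1}{T{\left(V{\left(-24 \right)} \right)} + 80803} = -4069 + \frac{1}{\left(2 - \sqrt{204 - 24}\right) + 80803} = -4069 + \frac{1}{\left(2 - \sqrt{180}\right) + 80803} = -4069 + \frac{1}{\left(2 - 6 \sqrt{5}\right) + 80803} = -4069 + \frac{1}{80805 - 6 \sqrt{5}}$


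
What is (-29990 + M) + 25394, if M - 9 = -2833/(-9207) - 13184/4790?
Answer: -101200766564/22050765 ≈ -4589.4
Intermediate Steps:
M = 144549376/22050765 (M = 9 + (-2833/(-9207) - 13184/4790) = 9 + (-2833*(-1/9207) - 13184*1/4790) = 9 + (2833/9207 - 6592/2395) = 9 - 53907509/22050765 = 144549376/22050765 ≈ 6.5553)
(-29990 + M) + 25394 = (-29990 + 144549376/22050765) + 25394 = -661157892974/22050765 + 25394 = -101200766564/22050765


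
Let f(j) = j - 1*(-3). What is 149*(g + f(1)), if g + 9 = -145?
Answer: -22350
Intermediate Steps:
g = -154 (g = -9 - 145 = -154)
f(j) = 3 + j (f(j) = j + 3 = 3 + j)
149*(g + f(1)) = 149*(-154 + (3 + 1)) = 149*(-154 + 4) = 149*(-150) = -22350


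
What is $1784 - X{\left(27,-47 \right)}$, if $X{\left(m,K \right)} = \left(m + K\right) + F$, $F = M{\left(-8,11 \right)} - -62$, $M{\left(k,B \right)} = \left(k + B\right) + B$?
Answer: $1728$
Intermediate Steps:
$M{\left(k,B \right)} = k + 2 B$ ($M{\left(k,B \right)} = \left(B + k\right) + B = k + 2 B$)
$F = 76$ ($F = \left(-8 + 2 \cdot 11\right) - -62 = \left(-8 + 22\right) + 62 = 14 + 62 = 76$)
$X{\left(m,K \right)} = 76 + K + m$ ($X{\left(m,K \right)} = \left(m + K\right) + 76 = \left(K + m\right) + 76 = 76 + K + m$)
$1784 - X{\left(27,-47 \right)} = 1784 - \left(76 - 47 + 27\right) = 1784 - 56 = 1728$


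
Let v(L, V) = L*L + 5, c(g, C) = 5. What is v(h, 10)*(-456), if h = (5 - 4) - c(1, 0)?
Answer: -9576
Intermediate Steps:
h = -4 (h = (5 - 4) - 1*5 = 1 - 5 = -4)
v(L, V) = 5 + L**2 (v(L, V) = L**2 + 5 = 5 + L**2)
v(h, 10)*(-456) = (5 + (-4)**2)*(-456) = (5 + 16)*(-456) = 21*(-456) = -9576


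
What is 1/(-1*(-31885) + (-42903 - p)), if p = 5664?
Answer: -1/16682 ≈ -5.9945e-5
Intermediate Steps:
1/(-1*(-31885) + (-42903 - p)) = 1/(-1*(-31885) + (-42903 - 1*5664)) = 1/(31885 + (-42903 - 5664)) = 1/(31885 - 48567) = 1/(-16682) = -1/16682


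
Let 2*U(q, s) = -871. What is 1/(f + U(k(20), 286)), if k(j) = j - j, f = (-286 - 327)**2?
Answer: 2/750667 ≈ 2.6643e-6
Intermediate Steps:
f = 375769 (f = (-613)**2 = 375769)
k(j) = 0
U(q, s) = -871/2 (U(q, s) = (1/2)*(-871) = -871/2)
1/(f + U(k(20), 286)) = 1/(375769 - 871/2) = 1/(750667/2) = 2/750667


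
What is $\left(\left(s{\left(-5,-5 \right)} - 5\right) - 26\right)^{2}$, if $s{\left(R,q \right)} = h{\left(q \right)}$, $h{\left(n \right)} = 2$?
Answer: $841$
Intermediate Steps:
$s{\left(R,q \right)} = 2$
$\left(\left(s{\left(-5,-5 \right)} - 5\right) - 26\right)^{2} = \left(\left(2 - 5\right) - 26\right)^{2} = \left(-3 - 26\right)^{2} = \left(-29\right)^{2} = 841$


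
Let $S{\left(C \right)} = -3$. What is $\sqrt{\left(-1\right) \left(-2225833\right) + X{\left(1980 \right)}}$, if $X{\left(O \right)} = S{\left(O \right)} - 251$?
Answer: $\sqrt{2225579} \approx 1491.8$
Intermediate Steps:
$X{\left(O \right)} = -254$ ($X{\left(O \right)} = -3 - 251 = -254$)
$\sqrt{\left(-1\right) \left(-2225833\right) + X{\left(1980 \right)}} = \sqrt{\left(-1\right) \left(-2225833\right) - 254} = \sqrt{2225833 - 254} = \sqrt{2225579}$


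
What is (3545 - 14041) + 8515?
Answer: -1981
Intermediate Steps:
(3545 - 14041) + 8515 = -10496 + 8515 = -1981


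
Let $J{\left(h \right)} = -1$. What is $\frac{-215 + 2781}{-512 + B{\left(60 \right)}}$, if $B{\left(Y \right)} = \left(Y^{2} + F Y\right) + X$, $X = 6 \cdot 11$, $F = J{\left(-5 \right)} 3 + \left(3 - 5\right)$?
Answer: $\frac{1283}{1427} \approx 0.89909$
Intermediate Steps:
$F = -5$ ($F = \left(-1\right) 3 + \left(3 - 5\right) = -3 - 2 = -5$)
$X = 66$
$B{\left(Y \right)} = 66 + Y^{2} - 5 Y$ ($B{\left(Y \right)} = \left(Y^{2} - 5 Y\right) + 66 = 66 + Y^{2} - 5 Y$)
$\frac{-215 + 2781}{-512 + B{\left(60 \right)}} = \frac{-215 + 2781}{-512 + \left(66 + 60^{2} - 300\right)} = \frac{2566}{-512 + \left(66 + 3600 - 300\right)} = \frac{2566}{-512 + 3366} = \frac{2566}{2854} = 2566 \cdot \frac{1}{2854} = \frac{1283}{1427}$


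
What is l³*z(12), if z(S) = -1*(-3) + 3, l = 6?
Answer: 1296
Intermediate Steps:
z(S) = 6 (z(S) = 3 + 3 = 6)
l³*z(12) = 6³*6 = 216*6 = 1296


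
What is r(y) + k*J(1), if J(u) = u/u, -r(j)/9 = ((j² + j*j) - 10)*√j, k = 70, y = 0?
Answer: 70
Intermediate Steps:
r(j) = -9*√j*(-10 + 2*j²) (r(j) = -9*((j² + j*j) - 10)*√j = -9*((j² + j²) - 10)*√j = -9*(2*j² - 10)*√j = -9*(-10 + 2*j²)*√j = -9*√j*(-10 + 2*j²))
J(u) = 1
r(y) + k*J(1) = 18*√0*(5 - 1*0²) + 70*1 = 18*0*(5 - 1*0) + 70 = 18*0*(5 + 0) + 70 = 18*0*5 + 70 = 0 + 70 = 70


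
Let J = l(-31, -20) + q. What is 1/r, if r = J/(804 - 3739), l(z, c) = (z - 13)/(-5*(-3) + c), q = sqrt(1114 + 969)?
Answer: 645700/50139 - 73375*sqrt(2083)/50139 ≈ -53.913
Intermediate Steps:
q = sqrt(2083) ≈ 45.640
l(z, c) = (-13 + z)/(15 + c)
J = 44/5 + sqrt(2083) (J = (-13 - 31)/(15 - 20) + sqrt(2083) = -44/(-5) + sqrt(2083) = -1/5*(-44) + sqrt(2083) = 44/5 + sqrt(2083) ≈ 54.440)
r = -44/14675 - sqrt(2083)/2935 (r = (44/5 + sqrt(2083))/(804 - 3739) = (44/5 + sqrt(2083))/(-2935) = (44/5 + sqrt(2083))*(-1/2935) = -44/14675 - sqrt(2083)/2935 ≈ -0.018549)
1/r = 1/(-44/14675 - sqrt(2083)/2935)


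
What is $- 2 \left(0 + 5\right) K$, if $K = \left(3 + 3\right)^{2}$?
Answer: $-360$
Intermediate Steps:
$K = 36$ ($K = 6^{2} = 36$)
$- 2 \left(0 + 5\right) K = - 2 \left(0 + 5\right) 36 = \left(-2\right) 5 \cdot 36 = \left(-10\right) 36 = -360$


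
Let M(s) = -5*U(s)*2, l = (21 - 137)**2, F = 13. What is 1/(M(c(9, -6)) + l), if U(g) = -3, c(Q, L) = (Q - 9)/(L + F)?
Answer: 1/13486 ≈ 7.4151e-5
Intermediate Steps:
c(Q, L) = (-9 + Q)/(13 + L) (c(Q, L) = (Q - 9)/(L + 13) = (-9 + Q)/(13 + L))
l = 13456 (l = (-116)**2 = 13456)
M(s) = 30 (M(s) = -5*(-3)*2 = 15*2 = 30)
1/(M(c(9, -6)) + l) = 1/(30 + 13456) = 1/13486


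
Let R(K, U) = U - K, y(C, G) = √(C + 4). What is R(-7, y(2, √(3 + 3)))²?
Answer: (7 + √6)² ≈ 89.293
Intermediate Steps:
y(C, G) = √(4 + C)
R(-7, y(2, √(3 + 3)))² = (√(4 + 2) - 1*(-7))² = (√6 + 7)² = (7 + √6)²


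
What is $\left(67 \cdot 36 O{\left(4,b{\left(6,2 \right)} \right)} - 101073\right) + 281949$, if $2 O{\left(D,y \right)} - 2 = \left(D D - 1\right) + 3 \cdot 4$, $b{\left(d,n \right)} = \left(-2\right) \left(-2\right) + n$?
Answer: $215850$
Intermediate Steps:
$b{\left(d,n \right)} = 4 + n$
$O{\left(D,y \right)} = \frac{13}{2} + \frac{D^{2}}{2}$ ($O{\left(D,y \right)} = 1 + \frac{\left(D D - 1\right) + 3 \cdot 4}{2} = 1 + \frac{\left(D^{2} - 1\right) + 12}{2} = 1 + \frac{\left(-1 + D^{2}\right) + 12}{2} = 1 + \frac{11 + D^{2}}{2} = 1 + \left(\frac{11}{2} + \frac{D^{2}}{2}\right) = \frac{13}{2} + \frac{D^{2}}{2}$)
$\left(67 \cdot 36 O{\left(4,b{\left(6,2 \right)} \right)} - 101073\right) + 281949 = \left(67 \cdot 36 \left(\frac{13}{2} + \frac{4^{2}}{2}\right) - 101073\right) + 281949 = \left(2412 \left(\frac{13}{2} + \frac{1}{2} \cdot 16\right) - 101073\right) + 281949 = \left(2412 \left(\frac{13}{2} + 8\right) - 101073\right) + 281949 = \left(2412 \cdot \frac{29}{2} - 101073\right) + 281949 = \left(34974 - 101073\right) + 281949 = -66099 + 281949 = 215850$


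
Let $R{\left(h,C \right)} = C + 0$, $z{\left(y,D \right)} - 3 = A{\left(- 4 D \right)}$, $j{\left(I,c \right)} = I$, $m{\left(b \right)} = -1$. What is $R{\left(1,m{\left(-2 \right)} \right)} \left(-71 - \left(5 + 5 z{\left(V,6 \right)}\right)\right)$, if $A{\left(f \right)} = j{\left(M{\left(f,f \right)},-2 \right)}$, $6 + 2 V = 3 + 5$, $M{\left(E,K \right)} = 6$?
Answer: $121$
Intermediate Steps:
$V = 1$ ($V = -3 + \frac{3 + 5}{2} = -3 + \frac{1}{2} \cdot 8 = -3 + 4 = 1$)
$A{\left(f \right)} = 6$
$z{\left(y,D \right)} = 9$ ($z{\left(y,D \right)} = 3 + 6 = 9$)
$R{\left(h,C \right)} = C$
$R{\left(1,m{\left(-2 \right)} \right)} \left(-71 - \left(5 + 5 z{\left(V,6 \right)}\right)\right) = - (-71 - 50) = \left(-1\right) \left(-121\right) = 121$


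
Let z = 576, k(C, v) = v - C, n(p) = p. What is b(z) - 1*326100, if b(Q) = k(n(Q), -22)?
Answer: -326698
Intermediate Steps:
b(Q) = -22 - Q
b(z) - 1*326100 = (-22 - 1*576) - 1*326100 = (-22 - 576) - 326100 = -598 - 326100 = -326698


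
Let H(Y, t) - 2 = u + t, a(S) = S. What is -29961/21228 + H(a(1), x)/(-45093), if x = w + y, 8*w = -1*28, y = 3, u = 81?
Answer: -150309187/106359356 ≈ -1.4132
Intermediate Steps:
w = -7/2 (w = (-1*28)/8 = (1/8)*(-28) = -7/2 ≈ -3.5000)
x = -1/2 (x = -7/2 + 3 = -1/2 ≈ -0.50000)
H(Y, t) = 83 + t (H(Y, t) = 2 + (81 + t) = 83 + t)
-29961/21228 + H(a(1), x)/(-45093) = -29961/21228 + (83 - 1/2)/(-45093) = -29961*1/21228 + (165/2)*(-1/45093) = -9987/7076 - 55/30062 = -150309187/106359356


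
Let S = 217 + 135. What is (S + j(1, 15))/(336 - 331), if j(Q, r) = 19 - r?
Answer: 356/5 ≈ 71.200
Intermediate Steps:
S = 352
(S + j(1, 15))/(336 - 331) = (352 + (19 - 1*15))/(336 - 331) = (352 + (19 - 15))/5 = (352 + 4)*(1/5) = 356*(1/5) = 356/5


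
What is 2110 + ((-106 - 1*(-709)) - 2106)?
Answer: 607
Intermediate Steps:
2110 + ((-106 - 1*(-709)) - 2106) = 2110 + ((-106 + 709) - 2106) = 2110 + (603 - 2106) = 2110 - 1503 = 607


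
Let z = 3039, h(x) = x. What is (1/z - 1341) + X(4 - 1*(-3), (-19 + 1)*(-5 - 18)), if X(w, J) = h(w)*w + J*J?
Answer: 516946057/3039 ≈ 1.7010e+5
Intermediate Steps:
X(w, J) = J² + w² (X(w, J) = w*w + J*J = w² + J² = J² + w²)
(1/z - 1341) + X(4 - 1*(-3), (-19 + 1)*(-5 - 18)) = (1/3039 - 1341) + (((-19 + 1)*(-5 - 18))² + (4 - 1*(-3))²) = (1/3039 - 1341) + ((-18*(-23))² + (4 + 3)²) = -4075298/3039 + (414² + 7²) = -4075298/3039 + (171396 + 49) = -4075298/3039 + 171445 = 516946057/3039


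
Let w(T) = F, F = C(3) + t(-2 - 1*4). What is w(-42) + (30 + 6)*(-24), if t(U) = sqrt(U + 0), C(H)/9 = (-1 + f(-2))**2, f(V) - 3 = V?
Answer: -864 + I*sqrt(6) ≈ -864.0 + 2.4495*I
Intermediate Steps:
f(V) = 3 + V
C(H) = 0 (C(H) = 9*(-1 + (3 - 2))**2 = 9*(-1 + 1)**2 = 9*0**2 = 9*0 = 0)
t(U) = sqrt(U)
F = I*sqrt(6) (F = 0 + sqrt(-2 - 1*4) = 0 + sqrt(-2 - 4) = 0 + sqrt(-6) = 0 + I*sqrt(6) = I*sqrt(6) ≈ 2.4495*I)
w(T) = I*sqrt(6)
w(-42) + (30 + 6)*(-24) = I*sqrt(6) + (30 + 6)*(-24) = I*sqrt(6) + 36*(-24) = I*sqrt(6) - 864 = -864 + I*sqrt(6)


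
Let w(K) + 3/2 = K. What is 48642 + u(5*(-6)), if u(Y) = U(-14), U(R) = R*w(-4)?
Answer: 48719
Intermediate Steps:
w(K) = -3/2 + K
U(R) = -11*R/2 (U(R) = R*(-3/2 - 4) = R*(-11/2) = -11*R/2)
u(Y) = 77 (u(Y) = -11/2*(-14) = 77)
48642 + u(5*(-6)) = 48642 + 77 = 48719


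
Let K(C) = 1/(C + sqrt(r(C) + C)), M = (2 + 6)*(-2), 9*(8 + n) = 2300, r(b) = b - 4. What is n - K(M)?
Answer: 162680/657 + 3*I/146 ≈ 247.61 + 0.020548*I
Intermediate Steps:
r(b) = -4 + b
n = 2228/9 (n = -8 + (1/9)*2300 = -8 + 2300/9 = 2228/9 ≈ 247.56)
M = -16 (M = 8*(-2) = -16)
K(C) = 1/(C + sqrt(-4 + 2*C)) (K(C) = 1/(C + sqrt((-4 + C) + C)) = 1/(C + sqrt(-4 + 2*C)))
n - K(M) = 2228/9 - 1/(-16 + sqrt(2)*sqrt(-2 - 16)) = 2228/9 - 1/(-16 + sqrt(2)*sqrt(-18)) = 2228/9 - 1/(-16 + sqrt(2)*(3*I*sqrt(2))) = 2228/9 - 1/(-16 + 6*I) = 2228/9 - (-16 - 6*I)/292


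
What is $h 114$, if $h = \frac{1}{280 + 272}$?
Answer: $\frac{19}{92} \approx 0.20652$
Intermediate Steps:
$h = \frac{1}{552} \approx 0.0018116$
$h 114 = \frac{1}{552} \cdot 114 = \frac{19}{92}$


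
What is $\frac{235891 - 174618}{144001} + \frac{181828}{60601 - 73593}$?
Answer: $- \frac{6346838753}{467715248} \approx -13.57$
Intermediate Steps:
$\frac{235891 - 174618}{144001} + \frac{181828}{60601 - 73593} = 61273 \cdot \frac{1}{144001} + \frac{181828}{60601 - 73593} = \frac{61273}{144001} + \frac{181828}{-12992} = \frac{61273}{144001} + 181828 \left(- \frac{1}{12992}\right) = \frac{61273}{144001} - \frac{45457}{3248} = - \frac{6346838753}{467715248}$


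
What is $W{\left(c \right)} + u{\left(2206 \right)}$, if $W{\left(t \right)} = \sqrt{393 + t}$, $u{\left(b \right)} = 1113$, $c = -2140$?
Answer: $1113 + i \sqrt{1747} \approx 1113.0 + 41.797 i$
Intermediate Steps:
$W{\left(c \right)} + u{\left(2206 \right)} = \sqrt{393 - 2140} + 1113 = \sqrt{-1747} + 1113 = i \sqrt{1747} + 1113 = 1113 + i \sqrt{1747}$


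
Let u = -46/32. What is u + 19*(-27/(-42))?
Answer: 1207/112 ≈ 10.777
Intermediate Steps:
u = -23/16 (u = -46*1/32 = -23/16 ≈ -1.4375)
u + 19*(-27/(-42)) = -23/16 + 19*(-27/(-42)) = -23/16 + 19*(-27*(-1/42)) = -23/16 + 19*(9/14) = -23/16 + 171/14 = 1207/112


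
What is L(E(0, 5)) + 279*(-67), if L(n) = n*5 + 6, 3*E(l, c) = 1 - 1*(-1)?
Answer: -56051/3 ≈ -18684.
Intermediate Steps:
E(l, c) = ⅔ (E(l, c) = (1 - 1*(-1))/3 = (1 + 1)/3 = (⅓)*2 = ⅔)
L(n) = 6 + 5*n (L(n) = 5*n + 6 = 6 + 5*n)
L(E(0, 5)) + 279*(-67) = (6 + 5*(⅔)) + 279*(-67) = (6 + 10/3) - 18693 = 28/3 - 18693 = -56051/3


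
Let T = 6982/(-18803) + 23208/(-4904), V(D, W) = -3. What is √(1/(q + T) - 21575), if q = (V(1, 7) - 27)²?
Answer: I*√2295468637661297556723766/10314787631 ≈ 146.88*I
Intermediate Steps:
q = 900 (q = (-3 - 27)² = (-30)² = 900)
T = -58827469/11526239 (T = 6982*(-1/18803) + 23208*(-1/4904) = -6982/18803 - 2901/613 = -58827469/11526239 ≈ -5.1038)
√(1/(q + T) - 21575) = √(1/(900 - 58827469/11526239) - 21575) = √(1/(10314787631/11526239) - 21575) = √(11526239/10314787631 - 21575) = √(-222541531612586/10314787631) = I*√2295468637661297556723766/10314787631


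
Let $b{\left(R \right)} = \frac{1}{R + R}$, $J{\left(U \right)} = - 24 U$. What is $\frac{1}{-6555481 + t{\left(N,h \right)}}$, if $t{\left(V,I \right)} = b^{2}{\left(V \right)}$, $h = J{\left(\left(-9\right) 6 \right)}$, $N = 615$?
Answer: $- \frac{1512900}{9917787204899} \approx -1.5254 \cdot 10^{-7}$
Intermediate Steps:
$h = 1296$ ($h = - 24 \left(\left(-9\right) 6\right) = \left(-24\right) \left(-54\right) = 1296$)
$b{\left(R \right)} = \frac{1}{2 R}$
$t{\left(V,I \right)} = \frac{1}{4 V^{2}}$ ($t{\left(V,I \right)} = \left(\frac{1}{2 V}\right)^{2} = \frac{1}{4 V^{2}}$)
$\frac{1}{-6555481 + t{\left(N,h \right)}} = \frac{1}{-6555481 + \frac{1}{4 \cdot 378225}} = \frac{1}{-6555481 + \frac{1}{4} \cdot \frac{1}{378225}} = \frac{1}{-6555481 + \frac{1}{1512900}} = \frac{1}{- \frac{9917787204899}{1512900}} = - \frac{1512900}{9917787204899}$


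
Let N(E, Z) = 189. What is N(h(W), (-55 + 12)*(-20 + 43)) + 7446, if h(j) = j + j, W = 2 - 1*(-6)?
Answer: 7635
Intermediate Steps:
W = 8 (W = 2 + 6 = 8)
h(j) = 2*j
N(h(W), (-55 + 12)*(-20 + 43)) + 7446 = 189 + 7446 = 7635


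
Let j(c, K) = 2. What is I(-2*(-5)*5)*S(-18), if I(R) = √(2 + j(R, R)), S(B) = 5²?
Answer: 50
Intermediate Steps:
S(B) = 25
I(R) = 2 (I(R) = √(2 + 2) = √4 = 2)
I(-2*(-5)*5)*S(-18) = 2*25 = 50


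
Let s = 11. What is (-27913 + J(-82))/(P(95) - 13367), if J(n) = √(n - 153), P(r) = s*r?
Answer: 27913/12322 - I*√235/12322 ≈ 2.2653 - 0.0012441*I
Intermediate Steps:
P(r) = 11*r
J(n) = √(-153 + n)
(-27913 + J(-82))/(P(95) - 13367) = (-27913 + √(-153 - 82))/(11*95 - 13367) = (-27913 + √(-235))/(1045 - 13367) = (-27913 + I*√235)/(-12322) = (-27913 + I*√235)*(-1/12322) = 27913/12322 - I*√235/12322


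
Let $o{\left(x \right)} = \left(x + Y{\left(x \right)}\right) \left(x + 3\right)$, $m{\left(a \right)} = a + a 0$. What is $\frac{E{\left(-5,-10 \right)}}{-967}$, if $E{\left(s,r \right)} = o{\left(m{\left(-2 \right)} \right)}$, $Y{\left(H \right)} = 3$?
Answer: $- \frac{1}{967} \approx -0.0010341$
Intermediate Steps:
$m{\left(a \right)} = a$ ($m{\left(a \right)} = a + 0 = a$)
$o{\left(x \right)} = \left(3 + x\right)^{2}$ ($o{\left(x \right)} = \left(x + 3\right) \left(x + 3\right) = \left(3 + x\right) \left(3 + x\right) = \left(3 + x\right)^{2}$)
$E{\left(s,r \right)} = 1$ ($E{\left(s,r \right)} = 9 + \left(-2\right)^{2} + 6 \left(-2\right) = 9 + 4 - 12 = 1$)
$\frac{E{\left(-5,-10 \right)}}{-967} = 1 \frac{1}{-967} = 1 \left(- \frac{1}{967}\right) = - \frac{1}{967}$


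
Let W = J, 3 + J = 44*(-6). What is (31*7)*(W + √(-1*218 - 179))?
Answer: -57939 + 217*I*√397 ≈ -57939.0 + 4323.7*I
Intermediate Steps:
J = -267 (J = -3 + 44*(-6) = -3 - 264 = -267)
W = -267
(31*7)*(W + √(-1*218 - 179)) = (31*7)*(-267 + √(-1*218 - 179)) = 217*(-267 + √(-218 - 179)) = 217*(-267 + √(-397)) = 217*(-267 + I*√397) = -57939 + 217*I*√397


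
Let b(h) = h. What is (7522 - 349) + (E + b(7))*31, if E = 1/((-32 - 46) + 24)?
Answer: 399029/54 ≈ 7389.4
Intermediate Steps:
E = -1/54 (E = 1/(-78 + 24) = 1/(-54) = -1/54 ≈ -0.018519)
(7522 - 349) + (E + b(7))*31 = (7522 - 349) + (-1/54 + 7)*31 = 7173 + (377/54)*31 = 7173 + 11687/54 = 399029/54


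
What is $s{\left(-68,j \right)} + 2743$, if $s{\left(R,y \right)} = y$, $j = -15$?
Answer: $2728$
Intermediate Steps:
$s{\left(-68,j \right)} + 2743 = -15 + 2743 = 2728$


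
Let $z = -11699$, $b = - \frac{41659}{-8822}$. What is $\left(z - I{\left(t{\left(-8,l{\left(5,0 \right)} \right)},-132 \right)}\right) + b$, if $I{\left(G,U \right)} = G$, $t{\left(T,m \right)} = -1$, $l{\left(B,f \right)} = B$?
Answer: $- \frac{103158097}{8822} \approx -11693.0$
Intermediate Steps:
$b = \frac{41659}{8822}$ ($b = \left(-41659\right) \left(- \frac{1}{8822}\right) = \frac{41659}{8822} \approx 4.7222$)
$\left(z - I{\left(t{\left(-8,l{\left(5,0 \right)} \right)},-132 \right)}\right) + b = \left(-11699 - -1\right) + \frac{41659}{8822} = \left(-11699 + 1\right) + \frac{41659}{8822} = -11698 + \frac{41659}{8822} = - \frac{103158097}{8822}$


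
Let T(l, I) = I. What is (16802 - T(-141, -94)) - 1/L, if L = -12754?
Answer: 215491585/12754 ≈ 16896.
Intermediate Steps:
(16802 - T(-141, -94)) - 1/L = (16802 - 1*(-94)) - 1/(-12754) = (16802 + 94) - 1*(-1/12754) = 16896 + 1/12754 = 215491585/12754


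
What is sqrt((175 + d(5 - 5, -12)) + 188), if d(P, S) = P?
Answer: 11*sqrt(3) ≈ 19.053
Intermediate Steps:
sqrt((175 + d(5 - 5, -12)) + 188) = sqrt((175 + (5 - 5)) + 188) = sqrt((175 + 0) + 188) = sqrt(175 + 188) = sqrt(363) = 11*sqrt(3)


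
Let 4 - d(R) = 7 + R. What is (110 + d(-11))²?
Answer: 13924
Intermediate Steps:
d(R) = -3 - R (d(R) = 4 - (7 + R) = 4 + (-7 - R) = -3 - R)
(110 + d(-11))² = (110 + (-3 - 1*(-11)))² = (110 + (-3 + 11))² = (110 + 8)² = 118² = 13924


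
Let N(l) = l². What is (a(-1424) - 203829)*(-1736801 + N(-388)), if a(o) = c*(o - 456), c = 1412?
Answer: 4534139559973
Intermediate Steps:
a(o) = -643872 + 1412*o (a(o) = 1412*(o - 456) = 1412*(-456 + o) = -643872 + 1412*o)
(a(-1424) - 203829)*(-1736801 + N(-388)) = ((-643872 + 1412*(-1424)) - 203829)*(-1736801 + (-388)²) = ((-643872 - 2010688) - 203829)*(-1736801 + 150544) = (-2654560 - 203829)*(-1586257) = -2858389*(-1586257) = 4534139559973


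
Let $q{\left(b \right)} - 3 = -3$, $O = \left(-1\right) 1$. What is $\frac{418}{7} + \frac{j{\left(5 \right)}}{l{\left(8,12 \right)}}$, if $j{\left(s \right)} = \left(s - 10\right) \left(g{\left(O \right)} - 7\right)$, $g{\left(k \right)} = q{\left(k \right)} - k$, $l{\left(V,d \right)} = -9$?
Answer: $\frac{1184}{21} \approx 56.381$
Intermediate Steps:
$O = -1$
$q{\left(b \right)} = 0$ ($q{\left(b \right)} = 3 - 3 = 0$)
$g{\left(k \right)} = - k$ ($g{\left(k \right)} = 0 - k = - k$)
$j{\left(s \right)} = 60 - 6 s$ ($j{\left(s \right)} = \left(s - 10\right) \left(\left(-1\right) \left(-1\right) - 7\right) = \left(-10 + s\right) \left(1 - 7\right) = \left(-10 + s\right) \left(-6\right) = 60 - 6 s$)
$\frac{418}{7} + \frac{j{\left(5 \right)}}{l{\left(8,12 \right)}} = \frac{418}{7} + \frac{60 - 30}{-9} = 418 \cdot \frac{1}{7} + \left(60 - 30\right) \left(- \frac{1}{9}\right) = \frac{418}{7} + 30 \left(- \frac{1}{9}\right) = \frac{418}{7} - \frac{10}{3} = \frac{1184}{21}$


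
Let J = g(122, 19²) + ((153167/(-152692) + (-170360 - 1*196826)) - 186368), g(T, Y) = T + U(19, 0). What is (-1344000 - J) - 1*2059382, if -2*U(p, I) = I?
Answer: -435164412233/152692 ≈ -2.8499e+6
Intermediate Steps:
U(p, I) = -I/2
g(T, Y) = T (g(T, Y) = T - ½*0 = T + 0 = T)
J = -84504792111/152692 (J = 122 + ((153167/(-152692) + (-170360 - 1*196826)) - 186368) = 122 + ((153167*(-1/152692) + (-170360 - 196826)) - 186368) = 122 + ((-153167/152692 - 367186) - 186368) = 122 + (-56066517879/152692 - 186368) = 122 - 84523420535/152692 = -84504792111/152692 ≈ -5.5343e+5)
(-1344000 - J) - 1*2059382 = (-1344000 - 1*(-84504792111/152692)) - 1*2059382 = (-1344000 + 84504792111/152692) - 2059382 = -120713255889/152692 - 2059382 = -435164412233/152692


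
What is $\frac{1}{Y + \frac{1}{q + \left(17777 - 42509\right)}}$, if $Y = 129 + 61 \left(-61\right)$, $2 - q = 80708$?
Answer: $- \frac{105438}{378733297} \approx -0.0002784$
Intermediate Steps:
$q = -80706$ ($q = 2 - 80708 = -80706$)
$Y = -3592$ ($Y = 129 - 3721 = -3592$)
$\frac{1}{Y + \frac{1}{q + \left(17777 - 42509\right)}} = \frac{1}{-3592 + \frac{1}{-80706 + \left(17777 - 42509\right)}} = \frac{1}{-3592 + \frac{1}{-80706 - 24732}} = \frac{1}{-3592 + \frac{1}{-105438}} = \frac{1}{-3592 - \frac{1}{105438}} = \frac{1}{- \frac{378733297}{105438}} = - \frac{105438}{378733297}$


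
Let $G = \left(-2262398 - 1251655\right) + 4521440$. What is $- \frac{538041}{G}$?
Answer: $- \frac{538041}{1007387} \approx -0.5341$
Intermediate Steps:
$G = 1007387$ ($G = -3514053 + 4521440 = 1007387$)
$- \frac{538041}{G} = - \frac{538041}{1007387}$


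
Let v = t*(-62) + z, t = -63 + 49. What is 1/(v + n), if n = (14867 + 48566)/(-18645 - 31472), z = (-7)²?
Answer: 50117/45893856 ≈ 0.0010920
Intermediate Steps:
t = -14
z = 49
n = -63433/50117 (n = 63433/(-50117) = 63433*(-1/50117) = -63433/50117 ≈ -1.2657)
v = 917 (v = -14*(-62) + 49 = 868 + 49 = 917)
1/(v + n) = 1/(917 - 63433/50117) = 1/(45893856/50117) = 50117/45893856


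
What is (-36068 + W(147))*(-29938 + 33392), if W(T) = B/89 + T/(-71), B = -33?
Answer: -787267173572/6319 ≈ -1.2459e+8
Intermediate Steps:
W(T) = -33/89 - T/71 (W(T) = -33/89 + T/(-71) = -33*1/89 + T*(-1/71) = -33/89 - T/71)
(-36068 + W(147))*(-29938 + 33392) = (-36068 + (-33/89 - 1/71*147))*(-29938 + 33392) = (-36068 + (-33/89 - 147/71))*3454 = (-36068 - 15426/6319)*3454 = -227929118/6319*3454 = -787267173572/6319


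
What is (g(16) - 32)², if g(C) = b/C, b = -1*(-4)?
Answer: 16129/16 ≈ 1008.1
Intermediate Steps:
b = 4
g(C) = 4/C
(g(16) - 32)² = (4/16 - 32)² = (4*(1/16) - 32)² = (¼ - 32)² = (-127/4)² = 16129/16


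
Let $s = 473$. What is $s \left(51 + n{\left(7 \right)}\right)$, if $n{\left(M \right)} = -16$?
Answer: $16555$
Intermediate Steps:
$s \left(51 + n{\left(7 \right)}\right) = 473 \left(51 - 16\right) = 473 \cdot 35 = 16555$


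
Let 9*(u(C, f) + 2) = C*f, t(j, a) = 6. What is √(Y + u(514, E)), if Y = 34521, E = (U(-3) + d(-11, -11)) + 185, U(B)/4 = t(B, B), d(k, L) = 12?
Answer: √424265/3 ≈ 217.12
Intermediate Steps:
U(B) = 24 (U(B) = 4*6 = 24)
E = 221 (E = (24 + 12) + 185 = 36 + 185 = 221)
u(C, f) = -2 + C*f/9 (u(C, f) = -2 + (C*f)/9 = -2 + C*f/9)
√(Y + u(514, E)) = √(34521 + (-2 + (⅑)*514*221)) = √(34521 + (-2 + 113594/9)) = √(34521 + 113576/9) = √(424265/9) = √424265/3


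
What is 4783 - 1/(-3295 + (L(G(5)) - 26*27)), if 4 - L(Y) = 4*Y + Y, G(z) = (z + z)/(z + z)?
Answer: 19122435/3998 ≈ 4783.0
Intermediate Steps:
G(z) = 1 (G(z) = (2*z)/((2*z)) = (2*z)*(1/(2*z)) = 1)
L(Y) = 4 - 5*Y (L(Y) = 4 - (4*Y + Y) = 4 - 5*Y)
4783 - 1/(-3295 + (L(G(5)) - 26*27)) = 4783 - 1/(-3295 + ((4 - 5*1) - 26*27)) = 4783 - 1/(-3295 + ((4 - 5) - 702)) = 4783 - 1/(-3295 + (-1 - 702)) = 4783 - 1/(-3295 - 703) = 4783 - 1/(-3998) = 4783 - 1*(-1/3998) = 4783 + 1/3998 = 19122435/3998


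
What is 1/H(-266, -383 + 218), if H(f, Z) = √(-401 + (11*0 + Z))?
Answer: -I*√566/566 ≈ -0.042033*I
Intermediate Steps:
H(f, Z) = √(-401 + Z) (H(f, Z) = √(-401 + (0 + Z)) = √(-401 + Z))
1/H(-266, -383 + 218) = 1/(√(-401 + (-383 + 218))) = 1/(√(-401 - 165)) = 1/(√(-566)) = 1/(I*√566) = -I*√566/566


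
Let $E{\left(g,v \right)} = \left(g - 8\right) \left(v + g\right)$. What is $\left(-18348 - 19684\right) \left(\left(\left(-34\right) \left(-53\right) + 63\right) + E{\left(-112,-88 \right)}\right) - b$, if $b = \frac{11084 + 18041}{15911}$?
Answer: $- \frac{15651613815605}{15911} \approx -9.837 \cdot 10^{8}$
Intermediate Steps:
$E{\left(g,v \right)} = \left(-8 + g\right) \left(g + v\right)$
$b = \frac{29125}{15911}$ ($b = 29125 \cdot \frac{1}{15911} = \frac{29125}{15911} \approx 1.8305$)
$\left(-18348 - 19684\right) \left(\left(\left(-34\right) \left(-53\right) + 63\right) + E{\left(-112,-88 \right)}\right) - b = \left(-18348 - 19684\right) \left(\left(\left(-34\right) \left(-53\right) + 63\right) - \left(-11456 - 12544\right)\right) - \frac{29125}{15911} = - 38032 \left(\left(1802 + 63\right) + \left(12544 + 896 + 704 + 9856\right)\right) - \frac{29125}{15911} = - 38032 \left(1865 + 24000\right) - \frac{29125}{15911} = \left(-38032\right) 25865 - \frac{29125}{15911} = -983697680 - \frac{29125}{15911} = - \frac{15651613815605}{15911}$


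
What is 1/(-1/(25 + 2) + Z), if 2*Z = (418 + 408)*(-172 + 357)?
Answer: 27/2062934 ≈ 1.3088e-5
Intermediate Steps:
Z = 76405 (Z = ((418 + 408)*(-172 + 357))/2 = (826*185)/2 = (½)*152810 = 76405)
1/(-1/(25 + 2) + Z) = 1/(-1/(25 + 2) + 76405) = 1/(-1/27 + 76405) = 1/(2062934/27) = 27/2062934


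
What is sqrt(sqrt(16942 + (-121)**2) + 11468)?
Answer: sqrt(11468 + sqrt(31583)) ≈ 107.92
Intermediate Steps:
sqrt(sqrt(16942 + (-121)**2) + 11468) = sqrt(sqrt(16942 + 14641) + 11468) = sqrt(sqrt(31583) + 11468) = sqrt(11468 + sqrt(31583))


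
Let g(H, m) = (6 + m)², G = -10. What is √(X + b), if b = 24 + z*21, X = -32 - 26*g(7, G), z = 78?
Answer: √1214 ≈ 34.843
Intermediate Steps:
X = -448 (X = -32 - 26*(6 - 10)² = -32 - 26*(-4)² = -32 - 26*16 = -32 - 416 = -448)
b = 1662 (b = 24 + 78*21 = 24 + 1638 = 1662)
√(X + b) = √(-448 + 1662) = √1214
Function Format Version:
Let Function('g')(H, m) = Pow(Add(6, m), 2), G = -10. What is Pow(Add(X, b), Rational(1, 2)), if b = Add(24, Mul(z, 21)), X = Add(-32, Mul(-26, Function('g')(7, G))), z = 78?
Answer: Pow(1214, Rational(1, 2)) ≈ 34.843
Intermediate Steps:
X = -448 (X = Add(-32, Mul(-26, Pow(Add(6, -10), 2))) = Add(-32, Mul(-26, Pow(-4, 2))) = Add(-32, Mul(-26, 16)) = Add(-32, -416) = -448)
b = 1662 (b = Add(24, Mul(78, 21)) = Add(24, 1638) = 1662)
Pow(Add(X, b), Rational(1, 2)) = Pow(Add(-448, 1662), Rational(1, 2)) = Pow(1214, Rational(1, 2))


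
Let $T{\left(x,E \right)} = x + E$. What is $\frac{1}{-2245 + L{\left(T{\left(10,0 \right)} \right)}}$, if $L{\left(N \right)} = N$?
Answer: $- \frac{1}{2235} \approx -0.00044743$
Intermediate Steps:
$T{\left(x,E \right)} = E + x$
$\frac{1}{-2245 + L{\left(T{\left(10,0 \right)} \right)}} = \frac{1}{-2245 + \left(0 + 10\right)} = \frac{1}{-2245 + 10} = \frac{1}{-2235} = - \frac{1}{2235}$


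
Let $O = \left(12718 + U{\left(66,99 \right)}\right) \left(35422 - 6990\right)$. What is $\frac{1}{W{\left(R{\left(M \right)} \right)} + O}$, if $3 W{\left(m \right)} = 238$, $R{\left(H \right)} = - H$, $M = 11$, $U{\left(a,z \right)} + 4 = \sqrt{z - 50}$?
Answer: $\frac{3}{1085050654} \approx 2.7648 \cdot 10^{-9}$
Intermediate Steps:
$U{\left(a,z \right)} = -4 + \sqrt{-50 + z}$ ($U{\left(a,z \right)} = -4 + \sqrt{z - 50} = -4 + \sqrt{-50 + z}$)
$W{\left(m \right)} = \frac{238}{3}$ ($W{\left(m \right)} = \frac{1}{3} \cdot 238 = \frac{238}{3}$)
$O = 361683472$ ($O = \left(12718 - \left(4 - \sqrt{-50 + 99}\right)\right) \left(35422 - 6990\right) = \left(12718 - \left(4 - \sqrt{49}\right)\right) 28432 = \left(12718 + \left(-4 + 7\right)\right) 28432 = \left(12718 + 3\right) 28432 = 12721 \cdot 28432 = 361683472$)
$\frac{1}{W{\left(R{\left(M \right)} \right)} + O} = \frac{1}{\frac{238}{3} + 361683472} = \frac{1}{\frac{1085050654}{3}} = \frac{3}{1085050654}$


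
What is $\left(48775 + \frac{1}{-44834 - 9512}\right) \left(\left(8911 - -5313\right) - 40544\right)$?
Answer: $- \frac{34883556120840}{27173} \approx -1.2838 \cdot 10^{9}$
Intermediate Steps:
$\left(48775 + \frac{1}{-44834 - 9512}\right) \left(\left(8911 - -5313\right) - 40544\right) = \left(48775 + \frac{1}{-44834 - 9512}\right) \left(\left(8911 + 5313\right) - 40544\right) = \left(48775 + \frac{1}{-54346}\right) \left(14224 - 40544\right) = \left(48775 - \frac{1}{54346}\right) \left(-26320\right) = \frac{2650726149}{54346} \left(-26320\right) = - \frac{34883556120840}{27173}$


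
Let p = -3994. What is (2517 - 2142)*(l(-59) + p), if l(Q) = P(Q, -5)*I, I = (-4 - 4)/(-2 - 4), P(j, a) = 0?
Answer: -1497750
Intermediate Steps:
I = 4/3 (I = -8/(-6) = -8*(-⅙) = 4/3 ≈ 1.3333)
l(Q) = 0 (l(Q) = 0*(4/3) = 0)
(2517 - 2142)*(l(-59) + p) = (2517 - 2142)*(0 - 3994) = 375*(-3994) = -1497750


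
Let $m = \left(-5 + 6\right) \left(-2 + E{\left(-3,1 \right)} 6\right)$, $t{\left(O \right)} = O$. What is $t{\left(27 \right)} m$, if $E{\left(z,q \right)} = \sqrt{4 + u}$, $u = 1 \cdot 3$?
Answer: $-54 + 162 \sqrt{7} \approx 374.61$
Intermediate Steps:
$u = 3$
$E{\left(z,q \right)} = \sqrt{7}$ ($E{\left(z,q \right)} = \sqrt{4 + 3} = \sqrt{7}$)
$m = -2 + 6 \sqrt{7}$ ($m = \left(-5 + 6\right) \left(-2 + \sqrt{7} \cdot 6\right) = 1 \left(-2 + 6 \sqrt{7}\right) = -2 + 6 \sqrt{7} \approx 13.875$)
$t{\left(27 \right)} m = 27 \left(-2 + 6 \sqrt{7}\right) = -54 + 162 \sqrt{7}$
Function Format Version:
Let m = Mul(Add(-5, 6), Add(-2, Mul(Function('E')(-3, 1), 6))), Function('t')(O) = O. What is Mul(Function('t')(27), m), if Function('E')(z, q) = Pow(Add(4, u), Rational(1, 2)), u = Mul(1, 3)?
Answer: Add(-54, Mul(162, Pow(7, Rational(1, 2)))) ≈ 374.61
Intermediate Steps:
u = 3
Function('E')(z, q) = Pow(7, Rational(1, 2)) (Function('E')(z, q) = Pow(Add(4, 3), Rational(1, 2)) = Pow(7, Rational(1, 2)))
m = Add(-2, Mul(6, Pow(7, Rational(1, 2)))) (m = Mul(Add(-5, 6), Add(-2, Mul(Pow(7, Rational(1, 2)), 6))) = Mul(1, Add(-2, Mul(6, Pow(7, Rational(1, 2))))) = Add(-2, Mul(6, Pow(7, Rational(1, 2)))) ≈ 13.875)
Mul(Function('t')(27), m) = Mul(27, Add(-2, Mul(6, Pow(7, Rational(1, 2))))) = Add(-54, Mul(162, Pow(7, Rational(1, 2))))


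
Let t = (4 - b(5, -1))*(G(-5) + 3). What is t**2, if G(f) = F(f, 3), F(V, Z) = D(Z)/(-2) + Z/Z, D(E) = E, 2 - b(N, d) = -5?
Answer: 225/4 ≈ 56.250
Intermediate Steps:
b(N, d) = 7 (b(N, d) = 2 - 1*(-5) = 2 + 5 = 7)
F(V, Z) = 1 - Z/2 (F(V, Z) = Z/(-2) + Z/Z = Z*(-1/2) + 1 = -Z/2 + 1 = 1 - Z/2)
G(f) = -1/2 (G(f) = 1 - 1/2*3 = 1 - 3/2 = -1/2)
t = -15/2 (t = (4 - 1*7)*(-1/2 + 3) = (4 - 7)*(5/2) = -3*5/2 = -15/2 ≈ -7.5000)
t**2 = (-15/2)**2 = 225/4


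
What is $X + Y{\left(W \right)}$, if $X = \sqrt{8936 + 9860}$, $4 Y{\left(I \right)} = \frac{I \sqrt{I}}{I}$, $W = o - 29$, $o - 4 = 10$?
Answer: $2 \sqrt{4699} + \frac{i \sqrt{15}}{4} \approx 137.1 + 0.96825 i$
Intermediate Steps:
$o = 14$ ($o = 4 + 10 = 14$)
$W = -15$ ($W = 14 - 29 = -15$)
$Y{\left(I \right)} = \frac{\sqrt{I}}{4}$ ($Y{\left(I \right)} = \frac{I \sqrt{I} \frac{1}{I}}{4} = \frac{I^{\frac{3}{2}} \frac{1}{I}}{4} = \frac{\sqrt{I}}{4}$)
$X = 2 \sqrt{4699}$ ($X = \sqrt{18796} = 2 \sqrt{4699} \approx 137.1$)
$X + Y{\left(W \right)} = 2 \sqrt{4699} + \frac{\sqrt{-15}}{4} = 2 \sqrt{4699} + \frac{i \sqrt{15}}{4}$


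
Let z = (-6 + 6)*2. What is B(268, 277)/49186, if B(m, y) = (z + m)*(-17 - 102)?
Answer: -15946/24593 ≈ -0.64840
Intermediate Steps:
z = 0 (z = 0*2 = 0)
B(m, y) = -119*m (B(m, y) = (0 + m)*(-17 - 102) = m*(-119) = -119*m)
B(268, 277)/49186 = -119*268/49186 = -31892*1/49186 = -15946/24593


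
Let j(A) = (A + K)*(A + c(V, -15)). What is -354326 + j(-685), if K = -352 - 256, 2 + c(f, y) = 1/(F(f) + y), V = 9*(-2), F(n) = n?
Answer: 5874046/11 ≈ 5.3400e+5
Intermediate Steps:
V = -18
c(f, y) = -2 + 1/(f + y)
K = -608
j(A) = (-608 + A)*(-67/33 + A) (j(A) = (A - 608)*(A + (1 - 2*(-18) - 2*(-15))/(-18 - 15)) = (-608 + A)*(A + (1 + 36 + 30)/(-33)) = (-608 + A)*(A - 1/33*67) = (-608 + A)*(A - 67/33) = (-608 + A)*(-67/33 + A))
-354326 + j(-685) = -354326 + (40736/33 + (-685)² - 20131/33*(-685)) = -354326 + (40736/33 + 469225 + 13789735/33) = -354326 + 9771632/11 = 5874046/11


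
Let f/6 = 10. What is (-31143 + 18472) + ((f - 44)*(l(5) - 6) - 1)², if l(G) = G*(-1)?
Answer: 18658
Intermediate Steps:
f = 60 (f = 6*10 = 60)
l(G) = -G
(-31143 + 18472) + ((f - 44)*(l(5) - 6) - 1)² = (-31143 + 18472) + ((60 - 44)*(-1*5 - 6) - 1)² = -12671 + (16*(-5 - 6) - 1)² = -12671 + (16*(-11) - 1)² = -12671 + (-176 - 1)² = -12671 + (-177)² = -12671 + 31329 = 18658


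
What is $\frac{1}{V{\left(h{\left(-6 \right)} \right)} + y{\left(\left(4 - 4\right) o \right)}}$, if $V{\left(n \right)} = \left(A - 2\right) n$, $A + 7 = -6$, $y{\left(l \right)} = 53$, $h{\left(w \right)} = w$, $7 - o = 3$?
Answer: $\frac{1}{143} \approx 0.006993$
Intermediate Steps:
$o = 4$ ($o = 7 - 3 = 4$)
$A = -13$ ($A = -7 - 6 = -13$)
$V{\left(n \right)} = - 15 n$ ($V{\left(n \right)} = \left(-13 - 2\right) n = - 15 n$)
$\frac{1}{V{\left(h{\left(-6 \right)} \right)} + y{\left(\left(4 - 4\right) o \right)}} = \frac{1}{\left(-15\right) \left(-6\right) + 53} = \frac{1}{90 + 53} = \frac{1}{143}$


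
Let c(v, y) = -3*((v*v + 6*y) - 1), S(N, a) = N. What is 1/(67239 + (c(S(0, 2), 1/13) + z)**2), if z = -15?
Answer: 169/11393667 ≈ 1.4833e-5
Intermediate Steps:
c(v, y) = 3 - 18*y - 3*v**2 (c(v, y) = -3*((v**2 + 6*y) - 1) = -3*(-1 + v**2 + 6*y) = 3 - 18*y - 3*v**2)
1/(67239 + (c(S(0, 2), 1/13) + z)**2) = 1/(67239 + ((3 - 18/13 - 3*0**2) - 15)**2) = 1/(67239 + ((3 - 18*1/13 - 3*0) - 15)**2) = 1/(67239 + ((3 - 18/13 + 0) - 15)**2) = 1/(67239 + (21/13 - 15)**2) = 1/(67239 + (-174/13)**2) = 1/(67239 + 30276/169) = 1/(11393667/169) = 169/11393667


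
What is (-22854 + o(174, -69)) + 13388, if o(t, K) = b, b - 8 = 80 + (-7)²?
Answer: -9329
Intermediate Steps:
b = 137 (b = 8 + (80 + (-7)²) = 8 + (80 + 49) = 8 + 129 = 137)
o(t, K) = 137
(-22854 + o(174, -69)) + 13388 = (-22854 + 137) + 13388 = -22717 + 13388 = -9329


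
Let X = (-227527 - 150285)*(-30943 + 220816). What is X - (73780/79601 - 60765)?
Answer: -5710276210346491/79601 ≈ -7.1736e+10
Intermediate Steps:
X = -71736297876 (X = -377812*189873 = -71736297876)
X - (73780/79601 - 60765) = -71736297876 - (73780/79601 - 60765) = -71736297876 - 1*(-4836880985/79601) = -71736297876 + 4836880985/79601 = -5710276210346491/79601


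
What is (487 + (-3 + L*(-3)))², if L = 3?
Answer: 225625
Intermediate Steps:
(487 + (-3 + L*(-3)))² = (487 + (-3 + 3*(-3)))² = (487 + (-3 - 9))² = (487 - 12)² = 475² = 225625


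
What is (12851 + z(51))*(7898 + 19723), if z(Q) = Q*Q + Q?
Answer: 428208363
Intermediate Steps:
z(Q) = Q + Q² (z(Q) = Q² + Q = Q + Q²)
(12851 + z(51))*(7898 + 19723) = (12851 + 51*(1 + 51))*(7898 + 19723) = (12851 + 51*52)*27621 = (12851 + 2652)*27621 = 15503*27621 = 428208363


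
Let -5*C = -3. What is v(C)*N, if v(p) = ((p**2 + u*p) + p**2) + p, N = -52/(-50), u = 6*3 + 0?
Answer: 7878/625 ≈ 12.605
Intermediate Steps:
C = 3/5 (C = -1/5*(-3) = 3/5 ≈ 0.60000)
u = 18 (u = 18 + 0 = 18)
N = 26/25 (N = -52*(-1/50) = 26/25 ≈ 1.0400)
v(p) = 2*p**2 + 19*p (v(p) = ((p**2 + 18*p) + p**2) + p = (2*p**2 + 18*p) + p = 2*p**2 + 19*p)
v(C)*N = (3*(19 + 2*(3/5))/5)*(26/25) = (3*(19 + 6/5)/5)*(26/25) = ((3/5)*(101/5))*(26/25) = (303/25)*(26/25) = 7878/625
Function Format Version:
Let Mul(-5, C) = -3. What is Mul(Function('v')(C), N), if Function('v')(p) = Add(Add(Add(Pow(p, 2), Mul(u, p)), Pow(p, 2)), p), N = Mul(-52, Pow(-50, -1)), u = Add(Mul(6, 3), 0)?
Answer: Rational(7878, 625) ≈ 12.605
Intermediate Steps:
C = Rational(3, 5) (C = Mul(Rational(-1, 5), -3) = Rational(3, 5) ≈ 0.60000)
u = 18 (u = Add(18, 0) = 18)
N = Rational(26, 25) (N = Mul(-52, Rational(-1, 50)) = Rational(26, 25) ≈ 1.0400)
Function('v')(p) = Add(Mul(2, Pow(p, 2)), Mul(19, p)) (Function('v')(p) = Add(Add(Add(Pow(p, 2), Mul(18, p)), Pow(p, 2)), p) = Add(Add(Mul(2, Pow(p, 2)), Mul(18, p)), p) = Add(Mul(2, Pow(p, 2)), Mul(19, p)))
Mul(Function('v')(C), N) = Mul(Mul(Rational(3, 5), Add(19, Mul(2, Rational(3, 5)))), Rational(26, 25)) = Mul(Mul(Rational(3, 5), Add(19, Rational(6, 5))), Rational(26, 25)) = Mul(Mul(Rational(3, 5), Rational(101, 5)), Rational(26, 25)) = Mul(Rational(303, 25), Rational(26, 25)) = Rational(7878, 625)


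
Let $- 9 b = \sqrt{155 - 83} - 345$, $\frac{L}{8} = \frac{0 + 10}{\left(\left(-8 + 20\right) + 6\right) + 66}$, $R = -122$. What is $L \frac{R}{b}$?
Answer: $- \frac{280600}{92519} - \frac{4880 \sqrt{2}}{92519} \approx -3.1075$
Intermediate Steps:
$L = \frac{20}{21}$ ($L = 8 \frac{0 + 10}{\left(\left(-8 + 20\right) + 6\right) + 66} = 8 \frac{10}{\left(12 + 6\right) + 66} = 8 \frac{10}{18 + 66} = 8 \cdot \frac{10}{84} = 8 \cdot 10 \cdot \frac{1}{84} = 8 \cdot \frac{5}{42} = \frac{20}{21} \approx 0.95238$)
$b = \frac{115}{3} - \frac{2 \sqrt{2}}{3}$ ($b = - \frac{\sqrt{155 - 83} - 345}{9} = - \frac{\sqrt{72} - 345}{9} = - \frac{6 \sqrt{2} - 345}{9} = - \frac{-345 + 6 \sqrt{2}}{9} = \frac{115}{3} - \frac{2 \sqrt{2}}{3} \approx 37.391$)
$L \frac{R}{b} = \frac{20 \left(- \frac{122}{\frac{115}{3} - \frac{2 \sqrt{2}}{3}}\right)}{21} = - \frac{2440}{21 \left(\frac{115}{3} - \frac{2 \sqrt{2}}{3}\right)}$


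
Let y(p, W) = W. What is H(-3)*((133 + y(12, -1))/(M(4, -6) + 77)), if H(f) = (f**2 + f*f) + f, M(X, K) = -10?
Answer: 1980/67 ≈ 29.552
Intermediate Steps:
H(f) = f + 2*f**2 (H(f) = (f**2 + f**2) + f = 2*f**2 + f = f + 2*f**2)
H(-3)*((133 + y(12, -1))/(M(4, -6) + 77)) = (-3*(1 + 2*(-3)))*((133 - 1)/(-10 + 77)) = (-3*(1 - 6))*(132/67) = (-3*(-5))*(132*(1/67)) = 15*(132/67) = 1980/67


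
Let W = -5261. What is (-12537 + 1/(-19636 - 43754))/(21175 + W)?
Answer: -794720431/1008788460 ≈ -0.78780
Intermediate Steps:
(-12537 + 1/(-19636 - 43754))/(21175 + W) = (-12537 + 1/(-19636 - 43754))/(21175 - 5261) = (-12537 + 1/(-63390))/15914 = (-12537 - 1/63390)*(1/15914) = -794720431/63390*1/15914 = -794720431/1008788460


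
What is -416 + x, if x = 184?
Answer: -232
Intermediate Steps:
-416 + x = -416 + 184 = -232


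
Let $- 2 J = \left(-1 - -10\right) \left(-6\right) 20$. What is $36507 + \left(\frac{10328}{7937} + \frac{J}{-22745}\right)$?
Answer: $\frac{1318146437267}{36105413} \approx 36508.0$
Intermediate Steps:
$J = 540$ ($J = - \frac{\left(-1 - -10\right) \left(-6\right) 20}{2} = - \frac{\left(-1 + 10\right) \left(-6\right) 20}{2} = - \frac{9 \left(-6\right) 20}{2} = - \frac{\left(-54\right) 20}{2} = \left(- \frac{1}{2}\right) \left(-1080\right) = 540$)
$36507 + \left(\frac{10328}{7937} + \frac{J}{-22745}\right) = 36507 + \left(\frac{10328}{7937} + \frac{540}{-22745}\right) = 36507 + \left(10328 \cdot \frac{1}{7937} + 540 \left(- \frac{1}{22745}\right)\right) = 36507 + \left(\frac{10328}{7937} - \frac{108}{4549}\right) = 36507 + \frac{46124876}{36105413} = \frac{1318146437267}{36105413}$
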